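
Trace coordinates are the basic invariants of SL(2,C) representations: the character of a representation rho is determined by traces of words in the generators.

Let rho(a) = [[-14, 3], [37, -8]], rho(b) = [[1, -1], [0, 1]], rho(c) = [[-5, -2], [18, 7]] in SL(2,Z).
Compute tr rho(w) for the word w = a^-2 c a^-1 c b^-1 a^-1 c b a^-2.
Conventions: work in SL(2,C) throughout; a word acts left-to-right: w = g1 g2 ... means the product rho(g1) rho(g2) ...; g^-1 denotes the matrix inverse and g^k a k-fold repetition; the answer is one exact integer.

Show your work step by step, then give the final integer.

rho(a^-1) = [[-8, -3], [-37, -14]]
... * rho(a^-1) = [[-8, -3], [-37, -14]]  ->  [[175, 66], [814, 307]]
... * rho(c) = [[-5, -2], [18, 7]]  ->  [[313, 112], [1456, 521]]
... * rho(a^-1) = [[-8, -3], [-37, -14]]  ->  [[-6648, -2507], [-30925, -11662]]
... * rho(c) = [[-5, -2], [18, 7]]  ->  [[-11886, -4253], [-55291, -19784]]
... * rho(b^-1) = [[1, 1], [0, 1]]  ->  [[-11886, -16139], [-55291, -75075]]
... * rho(a^-1) = [[-8, -3], [-37, -14]]  ->  [[692231, 261604], [3220103, 1216923]]
... * rho(c) = [[-5, -2], [18, 7]]  ->  [[1247717, 446766], [5804099, 2078255]]
... * rho(b) = [[1, -1], [0, 1]]  ->  [[1247717, -800951], [5804099, -3725844]]
... * rho(a^-1) = [[-8, -3], [-37, -14]]  ->  [[19653451, 7470163], [91423436, 34749519]]
... * rho(a^-1) = [[-8, -3], [-37, -14]]  ->  [[-433623639, -163542635], [-2017119691, -760763574]]
tr = -433623639 + -760763574 = -1194387213

-1194387213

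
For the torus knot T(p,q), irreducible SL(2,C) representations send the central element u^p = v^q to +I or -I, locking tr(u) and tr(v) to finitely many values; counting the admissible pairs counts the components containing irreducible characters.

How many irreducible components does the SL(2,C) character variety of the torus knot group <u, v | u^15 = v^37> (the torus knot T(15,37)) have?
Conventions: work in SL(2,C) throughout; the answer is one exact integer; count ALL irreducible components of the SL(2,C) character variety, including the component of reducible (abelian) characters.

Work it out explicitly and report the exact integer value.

Gamma = < u, v | u^15 = v^37 > (torus knot T(15,37)); the central element u^15 = v^37 acts as +I or -I in any irreducible SL(2,C) representation.
So on each irreducible component the traces are pinned: tr(u) = 2*cos(pi*alpha/15) with 1 <= alpha <= 14, tr(v) = 2*cos(pi*beta/37) with 1 <= beta <= 36.
The two central values (-1)^alpha I and (-1)^beta I must be the same matrix, so alpha and beta share a parity.
Enumerate parity-matched pairs: 7*18 odd-odd plus 7*18 even-even gives 252.
components with irreducible characters: 252; plus the single component of reducible (abelian) characters: total 253.

253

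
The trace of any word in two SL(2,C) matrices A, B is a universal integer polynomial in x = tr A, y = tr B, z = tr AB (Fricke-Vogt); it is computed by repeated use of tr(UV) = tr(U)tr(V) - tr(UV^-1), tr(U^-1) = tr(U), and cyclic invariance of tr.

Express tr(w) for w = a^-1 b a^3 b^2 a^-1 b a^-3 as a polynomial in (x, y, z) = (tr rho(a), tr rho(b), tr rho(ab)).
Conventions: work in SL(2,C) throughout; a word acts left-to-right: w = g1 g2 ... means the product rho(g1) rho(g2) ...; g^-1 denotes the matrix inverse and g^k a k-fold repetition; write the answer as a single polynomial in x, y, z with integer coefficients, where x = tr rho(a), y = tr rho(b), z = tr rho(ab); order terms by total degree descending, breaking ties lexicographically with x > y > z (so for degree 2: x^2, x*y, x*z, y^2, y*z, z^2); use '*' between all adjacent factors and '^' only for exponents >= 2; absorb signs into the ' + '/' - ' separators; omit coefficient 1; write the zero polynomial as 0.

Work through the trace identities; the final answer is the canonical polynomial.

x^7*y^3*z - x^8*y^2 - x^6*y^4 - 2*x^6*y^2*z^2 + x^7*y*z - 2*x^5*y^3*z + x^5*y*z^3 + 7*x^6*y^2 + 3*x^4*y^4 + 6*x^4*y^2*z^2 - 8*x^5*y*z - x^3*y^3*z - 3*x^3*y*z^3 + x^6 - 13*x^4*y^2 + x^4*z^2 - x^2*y^4 - 4*x^2*y^2*z^2 + 16*x^3*y*z + 2*x*y*z^3 - 6*x^4 + 4*x^2*y^2 - 2*x^2*z^2 + y^2*z^2 - 6*x*y*z + 9*x^2 - 2

trace(a^2 b) = trace(a) trace(b a) - trace(b)  (reduce the a square) = x*z - y
trace(a^2) = trace(a) trace(a) - trace(1)  (reduce the a square) = x^2 - 2
trace(a^2 b^2) = trace(b) trace(a^2 b) - trace(a^2)  (reduce the b square) = x*y*z - x^2 - y^2 + 2
trace(b^3 a^2) = trace(b) trace(a^2 b^2) - trace(a^2 b)  (reduce the b square) = x*y^2*z - x^2*y - y^3 - x*z + 3*y
trace(b a b) = trace(b) trace(a b) - trace(a)  (reduce the b square) = y*z - x
trace(b^3 a) = trace(b) trace(b a b) - trace(b a)  (reduce the b square) = y^2*z - x*y - z
trace(a^3 b^3) = trace(a) trace(b^3 a^2) - trace(b^3 a)  (reduce the a square) = x^2*y^2*z - x^3*y - x*y^3 - x^2*z - y^2*z + 4*x*y + z
trace(a^3 b^2) = trace(a) trace(b^2 a^2) - trace(b^2 a)  (reduce the a square) = x^2*y*z - x^3 - x*y^2 - y*z + 3*x
trace(b a^3 b^3) = trace(b) trace(a^3 b^3) - trace(a^3 b^2)  (reduce the b square) = x^2*y^3*z - x^3*y^2 - x*y^4 - 2*x^2*y*z - y^3*z + x^3 + 5*x*y^2 + 2*y*z - 3*x
trace(b a b a) = trace(b a) trace(b a) - trace(1)  (split on b) = z^2 - 2
trace(a b a^2 b) = trace(a) trace(b a b a) - trace(b a b)  (reduce the a square) = x*z^2 - y*z - x
trace(a b a^2) = trace(a) trace(a b a) - trace(a b)  (reduce the a square) = x^2*z - x*y - z
trace(a b a^2 b^2) = trace(b) trace(a b a^2 b) - trace(a b a^2)  (reduce the b square) = x*y*z^2 - x^2*z - y^2*z + z
trace(a b^3 a b a) = trace(b) trace(a b a^2 b^2) - trace(a b a^2 b)  (reduce the b square) = x*y^2*z^2 - x^2*y*z - y^3*z - x*z^2 + 2*y*z + x
trace(a b a b^2) = trace(b) trace(a b a b) - trace(a b a)  (reduce the b square) = y*z^2 - x*z - y
trace(a b^3 a b) = trace(b) trace(a b a b^2) - trace(a b a b)  (reduce the b square) = y^2*z^2 - x*y*z - y^2 - z^2 + 2
trace(b a^3 b^3 a) = trace(a) trace(a b^3 a b a) - trace(a b^3 a b)  (reduce the a square) = x^2*y^2*z^2 - x^3*y*z - x*y^3*z - x^2*z^2 - y^2*z^2 + 3*x*y*z + x^2 + y^2 + z^2 - 2
trace(b a^3 b^3 a^-1) = trace(b a^3 b^3) trace(a) - trace(b a^3 b^3 a)  (eliminate a^-1) = x^3*y^3*z - x^4*y^2 - x^2*y^4 - x^2*y^2*z^2 - x^3*y*z + x^4 + 5*x^2*y^2 + x^2*z^2 + y^2*z^2 - x*y*z - 4*x^2 - y^2 - z^2 + 2
trace(b a^3 b^3 a^-2) = trace(b a^3 b^3 a^-1) trace(a) - trace(b a^3 b^3)  (eliminate a^-1) = x^4*y^3*z - x^5*y^2 - x^3*y^4 - x^3*y^2*z^2 - x^4*y*z - x^2*y^3*z + x^5 + 6*x^3*y^2 + x^3*z^2 + x*y^4 + x*y^2*z^2 + x^2*y*z + y^3*z - 5*x^3 - 6*x*y^2 - x*z^2 - 2*y*z + 5*x
trace(b a^-3 b a^3 b^2) = trace(b a^3 b^3 a^-2) trace(a) - trace(b a^3 b^3 a^-1)  (eliminate a^-1) = x^5*y^3*z - x^6*y^2 - x^4*y^4 - x^4*y^2*z^2 - x^5*y*z - 2*x^3*y^3*z + x^6 + 7*x^4*y^2 + x^4*z^2 + 2*x^2*y^4 + 2*x^2*y^2*z^2 + 2*x^3*y*z + x*y^3*z - 6*x^4 - 11*x^2*y^2 - 2*x^2*z^2 - y^2*z^2 - x*y*z + 9*x^2 + y^2 + z^2 - 2
trace(a^3 b a b) = trace(a) trace(a b a b a) - trace(a b a b)  (reduce the a square) = x^2*z^2 - x*y*z - x^2 - z^2 + 2
trace(a^3 b a) = trace(a) trace(a^2 b a) - trace(a^2 b)  (reduce the a square) = x^3*z - x^2*y - 2*x*z + y
trace(a b^2 a^3 b) = trace(b) trace(a^3 b a b) - trace(a^3 b a)  (reduce the b square) = x^2*y*z^2 - x^3*z - x*y^2*z - y*z^2 + 2*x*z + y
trace(a b^2 a^3) = trace(a) trace(b^2 a^3) - trace(b^2 a^2)  (reduce the a square) = x^3*y*z - x^4 - x^2*y^2 - 2*x*y*z + 4*x^2 + y^2 - 2
trace(b a^3 b^2 a b) = trace(b) trace(a b^2 a^3 b) - trace(a b^2 a^3)  (reduce the b square) = x^2*y^2*z^2 - 2*x^3*y*z - x*y^3*z + x^4 + x^2*y^2 - y^2*z^2 + 4*x*y*z - 4*x^2 + 2
trace(a b a b a b) = trace(b a b a) trace(b a) - trace(a b)  (split on b) = z^3 - 3*z
trace(b^2 a b a b a) = trace(b) trace(a b a b a b) - trace(a b a b a)  (reduce the b square) = y*z^3 - x*z^2 - 2*y*z + x
trace(b^2 a b a b a^2) = trace(a) trace(b^2 a b a b a) - trace(b^2 a b a b)  (reduce the a square) = x*y*z^3 - x^2*z^2 - y^2*z^2 - x*y*z + x^2 + y^2 + z^2 - 2
trace(b a^3 b^2 a b a) = trace(a) trace(b^2 a b a b a^2) - trace(b^2 a b a b a)  (reduce the a square) = x^2*y*z^3 - x^3*z^2 - x*y^2*z^2 - x^2*y*z - y*z^3 + x^3 + x*y^2 + 2*x*z^2 + 2*y*z - 3*x
trace(b a^3 b^2 a b a^-1) = trace(b a^3 b^2 a b) trace(a) - trace(b a^3 b^2 a b a)  (eliminate a^-1) = x^3*y^2*z^2 - 2*x^4*y*z - x^2*y^3*z - x^2*y*z^3 + x^5 + x^3*y^2 + x^3*z^2 + 5*x^2*y*z + y*z^3 - 5*x^3 - x*y^2 - 2*x*z^2 - 2*y*z + 5*x
trace(a^-2 b a^3 b^2 a b) = trace(b a^3 b^2 a b a^-1) trace(a) - trace(b a^3 b^2 a b)  (eliminate a^-1) = x^4*y^2*z^2 - 2*x^5*y*z - x^3*y^3*z - x^3*y*z^3 + x^6 + x^4*y^2 + x^4*z^2 - x^2*y^2*z^2 + 7*x^3*y*z + x*y^3*z + x*y*z^3 - 6*x^4 - 2*x^2*y^2 - 2*x^2*z^2 + y^2*z^2 - 6*x*y*z + 9*x^2 - 2
trace(b a^-3 b a^3 b^2 a) = trace(a^-2 b a^3 b^2 a b) trace(a) - trace(a^-2 b a^3 b^2 a b a)  (eliminate a^-1) = x^5*y^2*z^2 - 2*x^6*y*z - x^4*y^3*z - x^4*y*z^3 + x^7 + x^5*y^2 + x^5*z^2 - 2*x^3*y^2*z^2 + 9*x^4*y*z + 2*x^2*y^3*z + 2*x^2*y*z^3 - 7*x^5 - 3*x^3*y^2 - 3*x^3*z^2 + x*y^2*z^2 - 11*x^2*y*z - y*z^3 + 14*x^3 + x*y^2 + 2*x*z^2 + 2*y*z - 7*x
trace(a^-2 b a^3 b^2 a^-1 b a^-1) = trace(b a^-3 b a^3 b^2) trace(a) - trace(b a^-3 b a^3 b^2 a)  (eliminate a^-1) = x^6*y^3*z - x^7*y^2 - x^5*y^4 - 2*x^5*y^2*z^2 + x^6*y*z - x^4*y^3*z + x^4*y*z^3 + 6*x^5*y^2 + 2*x^3*y^4 + 4*x^3*y^2*z^2 - 7*x^4*y*z - x^2*y^3*z - 2*x^2*y*z^3 + x^5 - 8*x^3*y^2 + x^3*z^2 - 2*x*y^2*z^2 + 10*x^2*y*z + y*z^3 - 5*x^3 - x*z^2 - 2*y*z + 5*x
trace(b a^3 b^2 a^-1 b a^-1) = trace(b a^-1 b a^3 b^2) trace(a) - trace(b a^-1 b a^3 b^2 a)  (eliminate a^-1) = x^4*y^3*z - x^5*y^2 - x^3*y^4 - 2*x^3*y^2*z^2 + x^4*y*z + x^2*y^3*z + x^2*y*z^3 + 4*x^3*y^2 + x*y^2*z^2 - 6*x^2*y*z - y*z^3 + x^3 + x*z^2 + 2*y*z - 3*x
trace(b a^3 b^2 a^-1 b) = trace(b^2 a^3 b^2) trace(a) - trace(b^2 a^3 b^2 a)  (eliminate a^-1) = x^3*y^3*z - x^4*y^2 - x^2*y^4 - x^2*y^2*z^2 + 4*x^2*y^2 + y^2*z^2 - 2*x*y*z + x^2 - 2
trace(a^-2 b a^3 b^2 a^-1 b) = trace(b a^3 b^2 a^-1 b a^-1) trace(a) - trace(b a^3 b^2 a^-1 b)  (eliminate a^-1) = x^5*y^3*z - x^6*y^2 - x^4*y^4 - 2*x^4*y^2*z^2 + x^5*y*z + x^3*y*z^3 + 5*x^4*y^2 + x^2*y^4 + 2*x^2*y^2*z^2 - 6*x^3*y*z - x*y*z^3 + x^4 - 4*x^2*y^2 + x^2*z^2 - y^2*z^2 + 4*x*y*z - 4*x^2 + 2
trace(a^-1 b a^3 b^2 a^-1 b a^-3) = trace(a^-2 b a^3 b^2 a^-1 b a^-1) trace(a) - trace(a^-2 b a^3 b^2 a^-1 b)  (eliminate a^-1) = x^7*y^3*z - x^8*y^2 - x^6*y^4 - 2*x^6*y^2*z^2 + x^7*y*z - 2*x^5*y^3*z + x^5*y*z^3 + 7*x^6*y^2 + 3*x^4*y^4 + 6*x^4*y^2*z^2 - 8*x^5*y*z - x^3*y^3*z - 3*x^3*y*z^3 + x^6 - 13*x^4*y^2 + x^4*z^2 - x^2*y^4 - 4*x^2*y^2*z^2 + 16*x^3*y*z + 2*x*y*z^3 - 6*x^4 + 4*x^2*y^2 - 2*x^2*z^2 + y^2*z^2 - 6*x*y*z + 9*x^2 - 2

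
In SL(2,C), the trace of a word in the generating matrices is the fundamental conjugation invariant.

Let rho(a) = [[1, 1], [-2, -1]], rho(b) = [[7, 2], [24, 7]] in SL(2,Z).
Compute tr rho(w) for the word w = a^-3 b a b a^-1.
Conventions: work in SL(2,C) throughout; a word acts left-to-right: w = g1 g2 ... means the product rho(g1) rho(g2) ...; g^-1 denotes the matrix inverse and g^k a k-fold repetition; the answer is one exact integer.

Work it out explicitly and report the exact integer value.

rho(a^-1) = [[-1, -1], [2, 1]]
... * rho(a^-1) = [[-1, -1], [2, 1]]  ->  [[-1, 0], [0, -1]]
... * rho(a^-1) = [[-1, -1], [2, 1]]  ->  [[1, 1], [-2, -1]]
... * rho(b) = [[7, 2], [24, 7]]  ->  [[31, 9], [-38, -11]]
... * rho(a) = [[1, 1], [-2, -1]]  ->  [[13, 22], [-16, -27]]
... * rho(b) = [[7, 2], [24, 7]]  ->  [[619, 180], [-760, -221]]
... * rho(a^-1) = [[-1, -1], [2, 1]]  ->  [[-259, -439], [318, 539]]
tr = -259 + 539 = 280

280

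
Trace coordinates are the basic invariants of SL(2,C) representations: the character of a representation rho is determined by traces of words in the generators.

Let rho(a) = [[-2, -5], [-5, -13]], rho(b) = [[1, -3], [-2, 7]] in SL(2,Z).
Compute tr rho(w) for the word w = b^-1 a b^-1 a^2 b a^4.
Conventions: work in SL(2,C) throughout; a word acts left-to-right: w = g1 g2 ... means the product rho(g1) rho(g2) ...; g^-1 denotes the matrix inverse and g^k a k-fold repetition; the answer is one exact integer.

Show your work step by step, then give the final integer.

-9055436888

rho(b^-1) = [[7, 3], [2, 1]]
... * rho(a) = [[-2, -5], [-5, -13]]  ->  [[-29, -74], [-9, -23]]
... * rho(b^-1) = [[7, 3], [2, 1]]  ->  [[-351, -161], [-109, -50]]
... * rho(a) = [[-2, -5], [-5, -13]]  ->  [[1507, 3848], [468, 1195]]
... * rho(a) = [[-2, -5], [-5, -13]]  ->  [[-22254, -57559], [-6911, -17875]]
... * rho(b) = [[1, -3], [-2, 7]]  ->  [[92864, -336151], [28839, -104392]]
... * rho(a) = [[-2, -5], [-5, -13]]  ->  [[1495027, 3905643], [464282, 1212901]]
... * rho(a) = [[-2, -5], [-5, -13]]  ->  [[-22518269, -58248494], [-6993069, -18089123]]
... * rho(a) = [[-2, -5], [-5, -13]]  ->  [[336279008, 869821767], [104431753, 270123944]]
... * rho(a) = [[-2, -5], [-5, -13]]  ->  [[-5021666851, -12989078011], [-1559483226, -4033770037]]
tr = -5021666851 + -4033770037 = -9055436888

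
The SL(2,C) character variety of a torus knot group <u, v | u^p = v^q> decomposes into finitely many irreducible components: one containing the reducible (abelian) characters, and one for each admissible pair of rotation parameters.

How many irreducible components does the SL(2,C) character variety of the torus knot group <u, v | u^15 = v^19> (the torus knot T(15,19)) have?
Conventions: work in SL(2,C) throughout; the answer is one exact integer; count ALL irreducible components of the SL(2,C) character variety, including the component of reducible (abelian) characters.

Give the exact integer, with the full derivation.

127

For T(15,19): irreducibility forces the central element u^15 = v^19 to one of +I, -I.
On an irreducible component, tr(u) is locked at 2*cos(pi*alpha/15) for some alpha in 1..14, and tr(v) at 2*cos(pi*beta/19) for some beta in 1..18.
u^15 = (-1)^alpha I and v^19 = (-1)^beta I must agree, so alpha and beta have equal parity.
Enumerate parity-matched pairs: 7*9 odd-odd plus 7*9 even-even gives 126.
Total: 126 irreducible-character components + 1 reducible (abelian) component = 127.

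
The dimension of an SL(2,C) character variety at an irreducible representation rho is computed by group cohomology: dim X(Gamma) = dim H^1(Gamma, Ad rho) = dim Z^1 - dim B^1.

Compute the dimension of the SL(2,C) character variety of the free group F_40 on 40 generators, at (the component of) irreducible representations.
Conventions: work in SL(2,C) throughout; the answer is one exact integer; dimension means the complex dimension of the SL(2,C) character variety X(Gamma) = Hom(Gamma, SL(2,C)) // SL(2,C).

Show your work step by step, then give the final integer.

The free group F_40: 40 generators, no relators.
A cocycle picks one sl_2 vector per generator freely, giving dim Z^1 = 3*40 = 120.
dim B^1 = 3: the coboundary map is injective because an irreducible image has centralizer 0 in sl_2.
dim H^1 = 120 - 3 = 117, which is dim X.

117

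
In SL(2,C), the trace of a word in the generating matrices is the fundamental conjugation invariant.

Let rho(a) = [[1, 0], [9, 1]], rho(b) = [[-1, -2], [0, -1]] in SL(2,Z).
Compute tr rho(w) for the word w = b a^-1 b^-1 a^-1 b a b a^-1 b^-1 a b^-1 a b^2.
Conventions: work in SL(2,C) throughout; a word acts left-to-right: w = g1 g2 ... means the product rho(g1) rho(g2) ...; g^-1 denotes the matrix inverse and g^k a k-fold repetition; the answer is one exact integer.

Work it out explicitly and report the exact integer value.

100917902

rho(b) = [[-1, -2], [0, -1]]
... * rho(a^-1) = [[1, 0], [-9, 1]]  ->  [[17, -2], [9, -1]]
... * rho(b^-1) = [[-1, 2], [0, -1]]  ->  [[-17, 36], [-9, 19]]
... * rho(a^-1) = [[1, 0], [-9, 1]]  ->  [[-341, 36], [-180, 19]]
... * rho(b) = [[-1, -2], [0, -1]]  ->  [[341, 646], [180, 341]]
... * rho(a) = [[1, 0], [9, 1]]  ->  [[6155, 646], [3249, 341]]
... * rho(b) = [[-1, -2], [0, -1]]  ->  [[-6155, -12956], [-3249, -6839]]
... * rho(a^-1) = [[1, 0], [-9, 1]]  ->  [[110449, -12956], [58302, -6839]]
... * rho(b^-1) = [[-1, 2], [0, -1]]  ->  [[-110449, 233854], [-58302, 123443]]
... * rho(a) = [[1, 0], [9, 1]]  ->  [[1994237, 233854], [1052685, 123443]]
... * rho(b^-1) = [[-1, 2], [0, -1]]  ->  [[-1994237, 3754620], [-1052685, 1981927]]
... * rho(a) = [[1, 0], [9, 1]]  ->  [[31797343, 3754620], [16784658, 1981927]]
... * rho(b) = [[-1, -2], [0, -1]]  ->  [[-31797343, -67349306], [-16784658, -35551243]]
... * rho(b) = [[-1, -2], [0, -1]]  ->  [[31797343, 130943992], [16784658, 69120559]]
tr = 31797343 + 69120559 = 100917902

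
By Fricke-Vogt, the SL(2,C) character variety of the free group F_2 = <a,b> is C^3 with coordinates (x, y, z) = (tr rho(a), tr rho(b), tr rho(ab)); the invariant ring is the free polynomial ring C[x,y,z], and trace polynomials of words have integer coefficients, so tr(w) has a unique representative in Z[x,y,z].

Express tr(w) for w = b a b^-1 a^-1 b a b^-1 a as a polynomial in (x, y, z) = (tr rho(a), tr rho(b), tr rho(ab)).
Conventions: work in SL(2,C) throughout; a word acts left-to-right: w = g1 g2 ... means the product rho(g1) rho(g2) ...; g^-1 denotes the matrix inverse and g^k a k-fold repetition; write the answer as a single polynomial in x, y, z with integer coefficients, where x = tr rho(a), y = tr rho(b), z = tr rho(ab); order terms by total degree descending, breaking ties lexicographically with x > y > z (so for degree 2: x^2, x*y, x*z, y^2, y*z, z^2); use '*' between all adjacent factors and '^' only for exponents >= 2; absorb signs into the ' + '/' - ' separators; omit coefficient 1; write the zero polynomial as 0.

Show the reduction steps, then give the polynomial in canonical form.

trace(b^2 a) = trace(b)*trace(a b) - trace(a) = y*z - x
apply: trace(b^2) = trace(b)*trace(b) - trace(1) = y^2 - 2
trace(a b^2 a) = trace(a)*trace(b^2 a) - trace(b^2) = x*y*z - x^2 - y^2 + 2
use: trace(a b a b) = trace(a b)*trace(a b) - trace(1)   [split at repeated a] = z^2 - 2
trace(a b a) = trace(a)*trace(b a) - trace(b) = x*z - y
trace(a b^2 a b) = trace(b)*trace(a b a b) - trace(a b a) = y*z^2 - x*z - y
trace(b a b^-1 a b) = trace(a b^2 a)*trace(b) - trace(a b^2 a b) = x*y^2*z - x^2*y - y^3 - y*z^2 + x*z + 3*y
apply: trace(a^2 b a b) = trace(a)*trace(b a b a) - trace(b a b) = x*z^2 - y*z - x
use: trace(a^2 b a) = trace(a)*trace(b a^2) - trace(b a) = x^2*z - x*y - z
trace(b a^2 b a b) = trace(b)*trace(a^2 b a b) - trace(a^2 b a) = x*y*z^2 - x^2*z - y^2*z + z
apply: trace(b a b a b a) = trace(b a b a)*trace(b a) - trace(a b)   [split at repeated b] = z^3 - 3*z
trace(b a^2 b a b a) = trace(a)*trace(b a b a b a) - trace(b a b a b) = x*z^3 - y*z^2 - 2*x*z + y
apply: trace(a b a b a^-1 b a) = trace(b a^2 b a b)*trace(a) - trace(b a^2 b a b a) = x^2*y*z^2 - x^3*z - x*y^2*z - x*z^3 + y*z^2 + 3*x*z - y
apply: trace(b a b a b a b) = trace(b)*trace(a b a b a b) - trace(a b a b a) = y*z^3 - x*z^2 - 2*y*z + x
apply: trace(b a b a b a b a) = trace(a b a b a b)*trace(a b) - trace(b a b a)   [split at repeated a] = z^4 - 4*z^2 + 2
trace(a b a b a^-1 b a b) = trace(b a b a b a b)*trace(a) - trace(b a b a b a b a) = x*y*z^3 - x^2*z^2 - z^4 - 2*x*y*z + x^2 + 4*z^2 - 2
use: trace(a^-1 b a b^-1 a b a b) = trace(a b a b a^-1 b a)*trace(b) - trace(a b a b a^-1 b a b) = x^2*y^2*z^2 - x^3*y*z - x*y^3*z - 2*x*y*z^3 + x^2*z^2 + y^2*z^2 + z^4 + 5*x*y*z - x^2 - y^2 - 4*z^2 + 2
trace(b a b^-1 a^-1 b a b^-1 a) = trace(a^-1 b a b^-1 a b a)*trace(b) - trace(a^-1 b a b^-1 a b a b) = -x^2*y^2*z^2 + x^3*y*z + 2*x*y^3*z + 2*x*y*z^3 - x^2*y^2 - x^2*z^2 - y^4 - 2*y^2*z^2 - z^4 - 4*x*y*z + x^2 + 4*y^2 + 4*z^2 - 2

-x^2*y^2*z^2 + x^3*y*z + 2*x*y^3*z + 2*x*y*z^3 - x^2*y^2 - x^2*z^2 - y^4 - 2*y^2*z^2 - z^4 - 4*x*y*z + x^2 + 4*y^2 + 4*z^2 - 2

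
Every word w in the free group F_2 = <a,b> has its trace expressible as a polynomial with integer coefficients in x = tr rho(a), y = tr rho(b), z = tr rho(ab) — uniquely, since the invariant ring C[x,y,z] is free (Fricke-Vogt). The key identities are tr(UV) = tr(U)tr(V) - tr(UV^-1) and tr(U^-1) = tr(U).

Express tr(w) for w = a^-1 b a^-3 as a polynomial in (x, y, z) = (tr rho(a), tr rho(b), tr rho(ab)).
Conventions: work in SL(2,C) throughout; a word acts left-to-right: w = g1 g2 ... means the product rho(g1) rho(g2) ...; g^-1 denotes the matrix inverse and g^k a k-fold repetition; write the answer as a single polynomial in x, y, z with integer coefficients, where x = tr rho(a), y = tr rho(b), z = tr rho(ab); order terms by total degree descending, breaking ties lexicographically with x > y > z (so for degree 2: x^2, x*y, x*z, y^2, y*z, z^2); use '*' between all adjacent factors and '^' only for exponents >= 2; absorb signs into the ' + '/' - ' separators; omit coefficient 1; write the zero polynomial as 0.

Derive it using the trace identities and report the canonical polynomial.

reduce: tr(b a^-1) = tr(b) * tr(a) - tr(b a)   [inverse elimination on a] = x*y - z
tr(a^-1 b a^-1) = tr(b a^-1) * tr(a) - tr(b)   [inverse elimination on a] = x^2*y - x*z - y
tr(b a^-3) = tr(a^-1 b a^-1) * tr(a) - tr(a^-1 b)   [inverse elimination on a] = x^3*y - x^2*z - 2*x*y + z
tr(a^-1 b a^-3) = tr(b a^-3) * tr(a) - tr(b a^-2)   [inverse elimination on a] = x^4*y - x^3*z - 3*x^2*y + 2*x*z + y

x^4*y - x^3*z - 3*x^2*y + 2*x*z + y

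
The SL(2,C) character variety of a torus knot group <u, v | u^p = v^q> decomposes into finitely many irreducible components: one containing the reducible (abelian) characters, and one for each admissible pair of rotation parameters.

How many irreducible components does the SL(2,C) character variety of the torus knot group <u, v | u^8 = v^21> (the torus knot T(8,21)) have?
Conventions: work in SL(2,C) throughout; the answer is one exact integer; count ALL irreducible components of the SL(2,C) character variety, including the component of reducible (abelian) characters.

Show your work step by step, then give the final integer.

In the torus knot group T(8,21), u^8 = v^21 is central, so an irreducible representation sends it to +I or -I (Schur).
This locks tr(u) to 2*cos(pi*alpha/8), alpha in 1..7, and tr(v) to 2*cos(pi*beta/21), beta in 1..20, on each component of irreducible characters.
The two central values (-1)^alpha I and (-1)^beta I must be the same matrix, so alpha and beta share a parity.
Enumerate parity-matched pairs: 4*10 odd-odd plus 3*10 even-even gives 70.
Total: 70 irreducible-character components + 1 reducible (abelian) component = 71.

71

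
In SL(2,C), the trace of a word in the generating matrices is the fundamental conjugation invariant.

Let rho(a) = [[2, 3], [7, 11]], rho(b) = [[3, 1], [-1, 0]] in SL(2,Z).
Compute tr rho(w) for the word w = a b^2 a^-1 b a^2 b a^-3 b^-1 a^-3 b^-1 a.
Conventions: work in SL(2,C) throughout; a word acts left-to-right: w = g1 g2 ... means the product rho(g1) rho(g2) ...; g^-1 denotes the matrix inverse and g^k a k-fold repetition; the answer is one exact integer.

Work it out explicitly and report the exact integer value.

rho(a) = [[2, 3], [7, 11]]
... * rho(b) = [[3, 1], [-1, 0]]  ->  [[3, 2], [10, 7]]
... * rho(b) = [[3, 1], [-1, 0]]  ->  [[7, 3], [23, 10]]
... * rho(a^-1) = [[11, -3], [-7, 2]]  ->  [[56, -15], [183, -49]]
... * rho(b) = [[3, 1], [-1, 0]]  ->  [[183, 56], [598, 183]]
... * rho(a) = [[2, 3], [7, 11]]  ->  [[758, 1165], [2477, 3807]]
... * rho(a) = [[2, 3], [7, 11]]  ->  [[9671, 15089], [31603, 49308]]
... * rho(b) = [[3, 1], [-1, 0]]  ->  [[13924, 9671], [45501, 31603]]
... * rho(a^-1) = [[11, -3], [-7, 2]]  ->  [[85467, -22430], [279290, -73297]]
... * rho(a^-1) = [[11, -3], [-7, 2]]  ->  [[1097147, -301261], [3585269, -984464]]
... * rho(a^-1) = [[11, -3], [-7, 2]]  ->  [[14177444, -3893963], [46329207, -12724735]]
... * rho(b^-1) = [[0, -1], [1, 3]]  ->  [[-3893963, -25859333], [-12724735, -84503412]]
... * rho(a^-1) = [[11, -3], [-7, 2]]  ->  [[138181738, -40036777], [451551799, -130832619]]
... * rho(a^-1) = [[11, -3], [-7, 2]]  ->  [[1800256557, -494618768], [5882898122, -1616320635]]
... * rho(a^-1) = [[11, -3], [-7, 2]]  ->  [[23265153503, -6390007207], [76026123787, -20881335636]]
... * rho(b^-1) = [[0, -1], [1, 3]]  ->  [[-6390007207, -42435175124], [-20881335636, -138670130695]]
... * rho(a) = [[2, 3], [7, 11]]  ->  [[-309826240282, -485956947985], [-1012453586137, -1588015444553]]
tr = -309826240282 + -1588015444553 = -1897841684835

-1897841684835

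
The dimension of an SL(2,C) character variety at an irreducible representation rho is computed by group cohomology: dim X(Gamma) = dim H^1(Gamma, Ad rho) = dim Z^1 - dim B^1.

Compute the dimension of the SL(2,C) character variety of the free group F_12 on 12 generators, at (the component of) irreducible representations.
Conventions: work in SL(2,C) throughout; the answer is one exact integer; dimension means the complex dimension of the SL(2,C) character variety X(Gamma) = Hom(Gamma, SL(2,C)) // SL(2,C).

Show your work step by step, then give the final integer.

Here Gamma is free of rank 12 — no relator constrains a cocycle.
A cocycle picks one sl_2 vector per generator freely, giving dim Z^1 = 3*12 = 36.
Irreducibility makes the coboundary map sl_2 -> Z^1 injective (trivial centralizer), so dim B^1 = 3.
Therefore dim X = 36 - 3 = 33.

33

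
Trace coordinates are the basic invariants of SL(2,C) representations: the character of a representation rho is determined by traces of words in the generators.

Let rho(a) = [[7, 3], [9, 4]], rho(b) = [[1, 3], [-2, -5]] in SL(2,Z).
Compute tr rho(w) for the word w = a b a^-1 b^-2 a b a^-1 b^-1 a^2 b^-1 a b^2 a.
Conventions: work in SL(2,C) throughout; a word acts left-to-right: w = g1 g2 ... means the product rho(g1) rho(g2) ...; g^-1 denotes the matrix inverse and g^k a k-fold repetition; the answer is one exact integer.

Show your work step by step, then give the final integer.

rho(a) = [[7, 3], [9, 4]]
... * rho(b) = [[1, 3], [-2, -5]]  ->  [[1, 6], [1, 7]]
... * rho(a^-1) = [[4, -3], [-9, 7]]  ->  [[-50, 39], [-59, 46]]
... * rho(b^-1) = [[-5, -3], [2, 1]]  ->  [[328, 189], [387, 223]]
... * rho(b^-1) = [[-5, -3], [2, 1]]  ->  [[-1262, -795], [-1489, -938]]
... * rho(a) = [[7, 3], [9, 4]]  ->  [[-15989, -6966], [-18865, -8219]]
... * rho(b) = [[1, 3], [-2, -5]]  ->  [[-2057, -13137], [-2427, -15500]]
... * rho(a^-1) = [[4, -3], [-9, 7]]  ->  [[110005, -85788], [129792, -101219]]
... * rho(b^-1) = [[-5, -3], [2, 1]]  ->  [[-721601, -415803], [-851398, -490595]]
... * rho(a) = [[7, 3], [9, 4]]  ->  [[-8793434, -3828015], [-10375141, -4516574]]
... * rho(a) = [[7, 3], [9, 4]]  ->  [[-96006173, -41692362], [-113275153, -49191719]]
... * rho(b^-1) = [[-5, -3], [2, 1]]  ->  [[396646141, 246326157], [467992327, 290633740]]
... * rho(a) = [[7, 3], [9, 4]]  ->  [[4993458400, 2175243051], [5891649949, 2566511941]]
... * rho(b) = [[1, 3], [-2, -5]]  ->  [[642972298, 4104159945], [758626067, 4842390142]]
... * rho(b) = [[1, 3], [-2, -5]]  ->  [[-7565347592, -18591882831], [-8926154217, -21936072509]]
... * rho(a) = [[7, 3], [9, 4]]  ->  [[-220284378623, -97063574100], [-259907732100, -114522752687]]
tr = -220284378623 + -114522752687 = -334807131310

-334807131310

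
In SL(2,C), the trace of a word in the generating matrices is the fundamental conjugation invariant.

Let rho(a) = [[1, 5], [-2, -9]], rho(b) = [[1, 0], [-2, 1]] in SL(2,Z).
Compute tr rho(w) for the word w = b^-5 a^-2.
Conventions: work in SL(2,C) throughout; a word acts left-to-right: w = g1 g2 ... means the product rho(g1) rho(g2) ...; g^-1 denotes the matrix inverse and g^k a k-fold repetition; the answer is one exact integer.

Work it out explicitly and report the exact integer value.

462

rho(b^-1) = [[1, 0], [2, 1]]
... * rho(b^-1) = [[1, 0], [2, 1]]  ->  [[1, 0], [4, 1]]
... * rho(b^-1) = [[1, 0], [2, 1]]  ->  [[1, 0], [6, 1]]
... * rho(b^-1) = [[1, 0], [2, 1]]  ->  [[1, 0], [8, 1]]
... * rho(b^-1) = [[1, 0], [2, 1]]  ->  [[1, 0], [10, 1]]
... * rho(a^-1) = [[-9, -5], [2, 1]]  ->  [[-9, -5], [-88, -49]]
... * rho(a^-1) = [[-9, -5], [2, 1]]  ->  [[71, 40], [694, 391]]
tr = 71 + 391 = 462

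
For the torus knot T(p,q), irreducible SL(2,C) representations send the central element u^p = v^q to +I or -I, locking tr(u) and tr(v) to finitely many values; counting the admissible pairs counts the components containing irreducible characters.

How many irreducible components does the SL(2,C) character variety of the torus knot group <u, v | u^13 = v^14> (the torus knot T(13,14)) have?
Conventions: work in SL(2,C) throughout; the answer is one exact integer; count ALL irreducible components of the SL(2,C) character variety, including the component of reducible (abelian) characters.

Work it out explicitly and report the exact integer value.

Gamma = < u, v | u^13 = v^14 > (torus knot T(13,14)); the central element u^13 = v^14 acts as +I or -I in any irreducible SL(2,C) representation.
This locks tr(u) to 2*cos(pi*alpha/13), alpha in 1..12, and tr(v) to 2*cos(pi*beta/14), beta in 1..13, on each component of irreducible characters.
Consistency of u^13 = (-1)^alpha I with v^14 = (-1)^beta I forces alpha = beta (mod 2).
Counting: 6 odd alphas x 7 odd betas + 6 even alphas x 6 even betas = 42 + 36 = 78.
components with irreducible characters: 78; plus the single component of reducible (abelian) characters: total 79.

79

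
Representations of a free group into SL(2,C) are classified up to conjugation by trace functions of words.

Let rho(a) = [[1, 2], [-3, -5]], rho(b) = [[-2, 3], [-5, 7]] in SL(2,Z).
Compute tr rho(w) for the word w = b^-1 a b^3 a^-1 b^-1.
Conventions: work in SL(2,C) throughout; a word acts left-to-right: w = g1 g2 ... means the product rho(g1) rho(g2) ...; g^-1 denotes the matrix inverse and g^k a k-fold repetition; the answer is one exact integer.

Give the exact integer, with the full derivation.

246365

rho(b^-1) = [[7, -3], [5, -2]]
... * rho(a) = [[1, 2], [-3, -5]]  ->  [[16, 29], [11, 20]]
... * rho(b) = [[-2, 3], [-5, 7]]  ->  [[-177, 251], [-122, 173]]
... * rho(b) = [[-2, 3], [-5, 7]]  ->  [[-901, 1226], [-621, 845]]
... * rho(b) = [[-2, 3], [-5, 7]]  ->  [[-4328, 5879], [-2983, 4052]]
... * rho(a^-1) = [[-5, -2], [3, 1]]  ->  [[39277, 14535], [27071, 10018]]
... * rho(b^-1) = [[7, -3], [5, -2]]  ->  [[347614, -146901], [239587, -101249]]
tr = 347614 + -101249 = 246365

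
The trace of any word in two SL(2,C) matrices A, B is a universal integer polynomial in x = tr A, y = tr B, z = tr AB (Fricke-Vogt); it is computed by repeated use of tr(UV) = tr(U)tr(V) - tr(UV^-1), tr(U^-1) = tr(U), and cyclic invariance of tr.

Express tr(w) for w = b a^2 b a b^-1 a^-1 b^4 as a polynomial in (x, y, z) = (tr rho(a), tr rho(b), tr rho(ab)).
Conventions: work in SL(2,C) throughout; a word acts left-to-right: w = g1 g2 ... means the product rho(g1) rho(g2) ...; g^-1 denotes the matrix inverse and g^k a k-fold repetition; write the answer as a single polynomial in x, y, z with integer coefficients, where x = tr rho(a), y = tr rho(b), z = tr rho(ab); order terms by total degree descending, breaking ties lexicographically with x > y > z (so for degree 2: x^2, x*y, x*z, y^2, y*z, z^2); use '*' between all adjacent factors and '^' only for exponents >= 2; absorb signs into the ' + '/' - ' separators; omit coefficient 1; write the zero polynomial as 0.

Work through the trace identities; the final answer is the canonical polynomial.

use: trace(b a b a) = trace(a b) * trace(a b) - trace(1)   [split at repeated a] = z^2 - 2
use: trace(b a b) = trace(b) * trace(a b) - trace(a) = y*z - x
trace(a^2 b a b) = trace(a) * trace(b a b a) - trace(b a b) = x*z^2 - y*z - x
apply: trace(a b a) = trace(a) * trace(b a) - trace(b) = x*z - y
use: trace(a^2 b a) = trace(a) * trace(a b a) - trace(a b) = x^2*z - x*y - z
use: trace(a^2 b a b^2) = trace(b) * trace(a^2 b a b) - trace(a^2 b a) = x*y*z^2 - x^2*z - y^2*z + z
apply: trace(b^2 a^2 b a b) = trace(b) * trace(a^2 b a b^2) - trace(a^2 b a b) = x*y^2*z^2 - x^2*y*z - y^3*z - x*z^2 + 2*y*z + x
apply: trace(b^4 a^2 b a) = trace(b) * trace(b^2 a^2 b a b) - trace(b^2 a^2 b a) = x*y^3*z^2 - x^2*y^2*z - y^4*z - 2*x*y*z^2 + x^2*z + 3*y^2*z + x*y - z
use: trace(b^5 a^2 b a) = trace(b) * trace(b^2 a^2 b a b^2) - trace(b^2 a^2 b a b) = x*y^4*z^2 - x^2*y^3*z - y^5*z - 3*x*y^2*z^2 + 2*x^2*y*z + 4*y^3*z + x*y^2 + x*z^2 - 3*y*z - x
trace(a b^3) = trace(b) * trace(a b^2) - trace(a b) = y^2*z - x*y - z
trace(b^4 a) = trace(b) * trace(a b^3) - trace(a b^2) = y^3*z - x*y^2 - 2*y*z + x
trace(b^2) = trace(b) * trace(b) - trace(1) = y^2 - 2
use: trace(b^3) = trace(b) * trace(b^2) - trace(b) = y^3 - 3*y
apply: trace(b^4) = trace(b) * trace(b^3) - trace(b^2) = y^4 - 4*y^2 + 2
trace(b^3 a^2 b) = trace(a) * trace(b^4 a) - trace(b^4) = x*y^3*z - x^2*y^2 - y^4 - 2*x*y*z + x^2 + 4*y^2 - 2
use: trace(a^2) = trace(a) * trace(a) - trace(1) = x^2 - 2
trace(a^2 b^2) = trace(b) * trace(a^2 b) - trace(a^2) = x*y*z - x^2 - y^2 + 2
use: trace(b^3 a^2) = trace(b) * trace(a^2 b^2) - trace(a^2 b) = x*y^2*z - x^2*y - y^3 - x*z + 3*y
trace(b^4 a^2 b) = trace(b) * trace(b^3 a^2 b) - trace(b^3 a^2) = x*y^4*z - x^2*y^3 - y^5 - 3*x*y^2*z + 2*x^2*y + 5*y^3 + x*z - 5*y
trace(b^5 a^2 b) = trace(b) * trace(b^4 a^2 b) - trace(b^4 a^2) = x*y^5*z - x^2*y^4 - y^6 - 4*x*y^3*z + 3*x^2*y^2 + 6*y^4 + 3*x*y*z - x^2 - 9*y^2 + 2
trace(a b^5 a^2 b a) = trace(a) * trace(b^5 a^2 b a) - trace(b^5 a^2 b) = x^2*y^4*z^2 - x^3*y^3*z - 2*x*y^5*z + x^2*y^4 - 3*x^2*y^2*z^2 + y^6 + 2*x^3*y*z + 8*x*y^3*z - 2*x^2*y^2 + x^2*z^2 - 6*y^4 - 6*x*y*z + 9*y^2 - 2
trace(a b a b a b) = trace(b a) * trace(b a b a) - trace(b^-1 a^-1)   [split at repeated b] = z^3 - 3*z
trace(b a b a b^2 a) = trace(b) * trace(a b a b a b) - trace(a b a b a) = y*z^3 - x*z^2 - 2*y*z + x
trace(b a b a b) = trace(b) * trace(a b a b) - trace(a b a) = y*z^2 - x*z - y
trace(b a b a b^2) = trace(b) * trace(b a b a b) - trace(b a b a) = y^2*z^2 - x*y*z - y^2 - z^2 + 2
apply: trace(a^2 b a b a b^2) = trace(a) * trace(b a b a b^2 a) - trace(b a b a b^2) = x*y*z^3 - x^2*z^2 - y^2*z^2 - x*y*z + x^2 + y^2 + z^2 - 2
trace(a^2 b a b a b) = trace(a) * trace(b a b a b a) - trace(b a b a b) = x*z^3 - y*z^2 - 2*x*z + y
trace(b^2 a^2 b a b a b) = trace(b) * trace(a^2 b a b a b^2) - trace(a^2 b a b a b) = x*y^2*z^3 - x^2*y*z^2 - y^3*z^2 - x*y^2*z - x*z^3 + x^2*y + y^3 + 2*y*z^2 + 2*x*z - 3*y
trace(b a^2 b a b a b^3) = trace(b) * trace(b^2 a^2 b a b a b) - trace(b^2 a^2 b a b a) = x*y^3*z^3 - x^2*y^2*z^2 - y^4*z^2 - x*y^3*z - 2*x*y*z^3 + x^2*y^2 + x^2*z^2 + y^4 + 3*y^2*z^2 + 3*x*y*z - x^2 - 4*y^2 - z^2 + 2
trace(a b^5 a^2 b a b) = trace(b) * trace(b a^2 b a b a b^3) - trace(b a^2 b a b a b^2) = x*y^4*z^3 - x^2*y^3*z^2 - y^5*z^2 - x*y^4*z - 3*x*y^2*z^3 + x^2*y^3 + 2*x^2*y*z^2 + y^5 + 4*y^3*z^2 + 4*x*y^2*z + x*z^3 - 2*x^2*y - 5*y^3 - 3*y*z^2 - 2*x*z + 5*y
trace(b^5 a^2 b a b^-1 a) = trace(a b^5 a^2 b a) * trace(b) - trace(a b^5 a^2 b a b) = x^2*y^5*z^2 - x^3*y^4*z - 2*x*y^6*z - x*y^4*z^3 + x^2*y^5 - 2*x^2*y^3*z^2 + y^7 + y^5*z^2 + 2*x^3*y^2*z + 9*x*y^4*z + 3*x*y^2*z^3 - 3*x^2*y^3 - x^2*y*z^2 - 7*y^5 - 4*y^3*z^2 - 10*x*y^2*z - x*z^3 + 2*x^2*y + 14*y^3 + 3*y*z^2 + 2*x*z - 7*y
apply: trace(b a^2 b a b^-1 a^-1 b^4) = trace(b^5 a^2 b a b^-1) * trace(a) - trace(b^5 a^2 b a b^-1 a) = -x^2*y^5*z^2 + x^3*y^4*z + 2*x*y^6*z + x*y^4*z^3 - x^2*y^5 + 3*x^2*y^3*z^2 - y^7 - y^5*z^2 - 3*x^3*y^2*z - 10*x*y^4*z - 3*x*y^2*z^3 + 3*x^2*y^3 - x^2*y*z^2 + 7*y^5 + 4*y^3*z^2 + x^3*z + 13*x*y^2*z + x*z^3 - x^2*y - 14*y^3 - 3*y*z^2 - 3*x*z + 7*y

-x^2*y^5*z^2 + x^3*y^4*z + 2*x*y^6*z + x*y^4*z^3 - x^2*y^5 + 3*x^2*y^3*z^2 - y^7 - y^5*z^2 - 3*x^3*y^2*z - 10*x*y^4*z - 3*x*y^2*z^3 + 3*x^2*y^3 - x^2*y*z^2 + 7*y^5 + 4*y^3*z^2 + x^3*z + 13*x*y^2*z + x*z^3 - x^2*y - 14*y^3 - 3*y*z^2 - 3*x*z + 7*y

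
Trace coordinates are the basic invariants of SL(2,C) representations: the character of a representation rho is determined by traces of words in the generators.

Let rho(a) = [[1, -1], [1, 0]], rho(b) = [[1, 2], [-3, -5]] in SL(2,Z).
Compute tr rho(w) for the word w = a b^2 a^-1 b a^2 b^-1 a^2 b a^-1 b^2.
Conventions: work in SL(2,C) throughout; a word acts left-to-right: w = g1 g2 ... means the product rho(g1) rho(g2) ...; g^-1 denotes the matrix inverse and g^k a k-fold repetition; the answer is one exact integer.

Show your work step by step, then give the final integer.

-715114

rho(a) = [[1, -1], [1, 0]]
... * rho(b) = [[1, 2], [-3, -5]]  ->  [[4, 7], [1, 2]]
... * rho(b) = [[1, 2], [-3, -5]]  ->  [[-17, -27], [-5, -8]]
... * rho(a^-1) = [[0, 1], [-1, 1]]  ->  [[27, -44], [8, -13]]
... * rho(b) = [[1, 2], [-3, -5]]  ->  [[159, 274], [47, 81]]
... * rho(a) = [[1, -1], [1, 0]]  ->  [[433, -159], [128, -47]]
... * rho(a) = [[1, -1], [1, 0]]  ->  [[274, -433], [81, -128]]
... * rho(b^-1) = [[-5, -2], [3, 1]]  ->  [[-2669, -981], [-789, -290]]
... * rho(a) = [[1, -1], [1, 0]]  ->  [[-3650, 2669], [-1079, 789]]
... * rho(a) = [[1, -1], [1, 0]]  ->  [[-981, 3650], [-290, 1079]]
... * rho(b) = [[1, 2], [-3, -5]]  ->  [[-11931, -20212], [-3527, -5975]]
... * rho(a^-1) = [[0, 1], [-1, 1]]  ->  [[20212, -32143], [5975, -9502]]
... * rho(b) = [[1, 2], [-3, -5]]  ->  [[116641, 201139], [34481, 59460]]
... * rho(b) = [[1, 2], [-3, -5]]  ->  [[-486776, -772413], [-143899, -228338]]
tr = -486776 + -228338 = -715114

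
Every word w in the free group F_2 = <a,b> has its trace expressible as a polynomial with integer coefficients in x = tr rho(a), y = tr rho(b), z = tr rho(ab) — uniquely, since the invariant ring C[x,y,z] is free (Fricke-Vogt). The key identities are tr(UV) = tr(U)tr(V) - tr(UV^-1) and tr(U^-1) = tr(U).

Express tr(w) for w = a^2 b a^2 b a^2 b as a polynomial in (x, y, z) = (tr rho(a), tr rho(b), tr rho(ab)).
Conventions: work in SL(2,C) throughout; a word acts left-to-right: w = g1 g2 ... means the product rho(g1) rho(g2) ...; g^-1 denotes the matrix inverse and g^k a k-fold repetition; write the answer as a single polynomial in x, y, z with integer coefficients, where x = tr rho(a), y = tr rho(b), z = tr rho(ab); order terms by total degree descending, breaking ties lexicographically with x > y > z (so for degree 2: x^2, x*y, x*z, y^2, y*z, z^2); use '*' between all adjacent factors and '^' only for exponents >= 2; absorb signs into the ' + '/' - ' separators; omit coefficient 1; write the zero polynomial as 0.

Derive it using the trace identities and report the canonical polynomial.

tr(b a b a) = tr(a b) tr(a b) - tr(1) = z^2 - 2
apply: tr(b a b a b a) = tr(b a) tr(b a b a) - tr(b^-1 a^-1) = z^3 - 3*z
tr(a b a) = tr(a) tr(b a) - tr(b) = x*z - y
apply: tr(b a b a b) = tr(b) tr(a b a b) - tr(a b a) = y*z^2 - x*z - y
tr(b a b a^2 b a) = tr(a) tr(b a b a b a) - tr(b a b a b) = x*z^3 - y*z^2 - 2*x*z + y
use: tr(a b^2) = tr(b) tr(a b) - tr(a) = y*z - x
apply: tr(b^2 a b) = tr(b) tr(a b^2) - tr(a b) = y^2*z - x*y - z
use: tr(b a b a^2 b) = tr(a) tr(b^2 a b a) - tr(b^2 a b) = x*y*z^2 - x^2*z - y^2*z + z
tr(b a^2 b a^2 b a) = tr(a) tr(b a b a^2 b a) - tr(b a b a^2 b) = x^2*z^3 - 2*x*y*z^2 - x^2*z + y^2*z + x*y - z
apply: tr(b^2 a^2 b a) = tr(a) tr(b a b^2 a) - tr(b a b^2) = x*y*z^2 - x^2*z - y^2*z + z
tr(b^2) = tr(b) tr(b) - tr(1) = y^2 - 2
tr(b^3) = tr(b) tr(b^2) - tr(b) = y^3 - 3*y
tr(b^2 a^2 b) = tr(a) tr(b^3 a) - tr(b^3) = x*y^2*z - x^2*y - y^3 - x*z + 3*y
tr(b a^2 b a^2 b) = tr(a) tr(b^2 a^2 b a) - tr(b^2 a^2 b) = x^2*y*z^2 - x^3*z - 2*x*y^2*z + x^2*y + y^3 + 2*x*z - 3*y
use: tr(a^2 b a^2 b a^2 b) = tr(a) tr(b a^2 b a^2 b a) - tr(b a^2 b a^2 b) = x^3*z^3 - 3*x^2*y*z^2 + 3*x*y^2*z - y^3 - 3*x*z + 3*y

x^3*z^3 - 3*x^2*y*z^2 + 3*x*y^2*z - y^3 - 3*x*z + 3*y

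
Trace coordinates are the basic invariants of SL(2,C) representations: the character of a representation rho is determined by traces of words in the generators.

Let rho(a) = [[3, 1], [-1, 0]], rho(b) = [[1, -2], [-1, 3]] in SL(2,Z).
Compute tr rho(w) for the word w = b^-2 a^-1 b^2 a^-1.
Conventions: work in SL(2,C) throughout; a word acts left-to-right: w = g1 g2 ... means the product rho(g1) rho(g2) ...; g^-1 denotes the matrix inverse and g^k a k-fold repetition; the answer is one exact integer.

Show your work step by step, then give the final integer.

183

rho(b^-1) = [[3, 2], [1, 1]]
... * rho(b^-1) = [[3, 2], [1, 1]]  ->  [[11, 8], [4, 3]]
... * rho(a^-1) = [[0, -1], [1, 3]]  ->  [[8, 13], [3, 5]]
... * rho(b) = [[1, -2], [-1, 3]]  ->  [[-5, 23], [-2, 9]]
... * rho(b) = [[1, -2], [-1, 3]]  ->  [[-28, 79], [-11, 31]]
... * rho(a^-1) = [[0, -1], [1, 3]]  ->  [[79, 265], [31, 104]]
tr = 79 + 104 = 183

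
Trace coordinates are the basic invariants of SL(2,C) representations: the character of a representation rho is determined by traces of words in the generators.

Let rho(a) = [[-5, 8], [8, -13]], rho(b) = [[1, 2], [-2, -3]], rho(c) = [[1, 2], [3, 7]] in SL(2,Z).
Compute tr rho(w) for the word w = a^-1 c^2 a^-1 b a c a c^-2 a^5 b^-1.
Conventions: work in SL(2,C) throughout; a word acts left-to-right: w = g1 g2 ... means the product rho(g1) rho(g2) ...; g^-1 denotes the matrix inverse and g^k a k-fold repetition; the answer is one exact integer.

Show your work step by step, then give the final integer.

-680929005182840

rho(a^-1) = [[-13, -8], [-8, -5]]
... * rho(c) = [[1, 2], [3, 7]]  ->  [[-37, -82], [-23, -51]]
... * rho(c) = [[1, 2], [3, 7]]  ->  [[-283, -648], [-176, -403]]
... * rho(a^-1) = [[-13, -8], [-8, -5]]  ->  [[8863, 5504], [5512, 3423]]
... * rho(b) = [[1, 2], [-2, -3]]  ->  [[-2145, 1214], [-1334, 755]]
... * rho(a) = [[-5, 8], [8, -13]]  ->  [[20437, -32942], [12710, -20487]]
... * rho(c) = [[1, 2], [3, 7]]  ->  [[-78389, -189720], [-48751, -117989]]
... * rho(a) = [[-5, 8], [8, -13]]  ->  [[-1125815, 1839248], [-700157, 1143849]]
... * rho(c^-1) = [[7, -2], [-3, 1]]  ->  [[-13398449, 4090878], [-8332646, 2544163]]
... * rho(c^-1) = [[7, -2], [-3, 1]]  ->  [[-106061777, 30887776], [-65961011, 19209455]]
... * rho(a) = [[-5, 8], [8, -13]]  ->  [[777411093, -1250035304], [483480695, -777411003]]
... * rho(a) = [[-5, 8], [8, -13]]  ->  [[-13887337897, 22469747696], [-8636691499, 13974188599]]
... * rho(a) = [[-5, 8], [8, -13]]  ->  [[249194671053, -403205423224], [154976966287, -250757983779]]
... * rho(a) = [[-5, 8], [8, -13]]  ->  [[-4471616741057, 7235227870336], [-2780948701667, 4499669519423]]
... * rho(a) = [[-5, 8], [8, -13]]  ->  [[80239906667973, -129830896242824], [49902099663719, -80743293365835]]
... * rho(b^-1) = [[-3, -2], [2, 1]]  ->  [[-500381512489567, -290310709578770], [-311192885722827, -180547492693273]]
tr = -500381512489567 + -180547492693273 = -680929005182840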